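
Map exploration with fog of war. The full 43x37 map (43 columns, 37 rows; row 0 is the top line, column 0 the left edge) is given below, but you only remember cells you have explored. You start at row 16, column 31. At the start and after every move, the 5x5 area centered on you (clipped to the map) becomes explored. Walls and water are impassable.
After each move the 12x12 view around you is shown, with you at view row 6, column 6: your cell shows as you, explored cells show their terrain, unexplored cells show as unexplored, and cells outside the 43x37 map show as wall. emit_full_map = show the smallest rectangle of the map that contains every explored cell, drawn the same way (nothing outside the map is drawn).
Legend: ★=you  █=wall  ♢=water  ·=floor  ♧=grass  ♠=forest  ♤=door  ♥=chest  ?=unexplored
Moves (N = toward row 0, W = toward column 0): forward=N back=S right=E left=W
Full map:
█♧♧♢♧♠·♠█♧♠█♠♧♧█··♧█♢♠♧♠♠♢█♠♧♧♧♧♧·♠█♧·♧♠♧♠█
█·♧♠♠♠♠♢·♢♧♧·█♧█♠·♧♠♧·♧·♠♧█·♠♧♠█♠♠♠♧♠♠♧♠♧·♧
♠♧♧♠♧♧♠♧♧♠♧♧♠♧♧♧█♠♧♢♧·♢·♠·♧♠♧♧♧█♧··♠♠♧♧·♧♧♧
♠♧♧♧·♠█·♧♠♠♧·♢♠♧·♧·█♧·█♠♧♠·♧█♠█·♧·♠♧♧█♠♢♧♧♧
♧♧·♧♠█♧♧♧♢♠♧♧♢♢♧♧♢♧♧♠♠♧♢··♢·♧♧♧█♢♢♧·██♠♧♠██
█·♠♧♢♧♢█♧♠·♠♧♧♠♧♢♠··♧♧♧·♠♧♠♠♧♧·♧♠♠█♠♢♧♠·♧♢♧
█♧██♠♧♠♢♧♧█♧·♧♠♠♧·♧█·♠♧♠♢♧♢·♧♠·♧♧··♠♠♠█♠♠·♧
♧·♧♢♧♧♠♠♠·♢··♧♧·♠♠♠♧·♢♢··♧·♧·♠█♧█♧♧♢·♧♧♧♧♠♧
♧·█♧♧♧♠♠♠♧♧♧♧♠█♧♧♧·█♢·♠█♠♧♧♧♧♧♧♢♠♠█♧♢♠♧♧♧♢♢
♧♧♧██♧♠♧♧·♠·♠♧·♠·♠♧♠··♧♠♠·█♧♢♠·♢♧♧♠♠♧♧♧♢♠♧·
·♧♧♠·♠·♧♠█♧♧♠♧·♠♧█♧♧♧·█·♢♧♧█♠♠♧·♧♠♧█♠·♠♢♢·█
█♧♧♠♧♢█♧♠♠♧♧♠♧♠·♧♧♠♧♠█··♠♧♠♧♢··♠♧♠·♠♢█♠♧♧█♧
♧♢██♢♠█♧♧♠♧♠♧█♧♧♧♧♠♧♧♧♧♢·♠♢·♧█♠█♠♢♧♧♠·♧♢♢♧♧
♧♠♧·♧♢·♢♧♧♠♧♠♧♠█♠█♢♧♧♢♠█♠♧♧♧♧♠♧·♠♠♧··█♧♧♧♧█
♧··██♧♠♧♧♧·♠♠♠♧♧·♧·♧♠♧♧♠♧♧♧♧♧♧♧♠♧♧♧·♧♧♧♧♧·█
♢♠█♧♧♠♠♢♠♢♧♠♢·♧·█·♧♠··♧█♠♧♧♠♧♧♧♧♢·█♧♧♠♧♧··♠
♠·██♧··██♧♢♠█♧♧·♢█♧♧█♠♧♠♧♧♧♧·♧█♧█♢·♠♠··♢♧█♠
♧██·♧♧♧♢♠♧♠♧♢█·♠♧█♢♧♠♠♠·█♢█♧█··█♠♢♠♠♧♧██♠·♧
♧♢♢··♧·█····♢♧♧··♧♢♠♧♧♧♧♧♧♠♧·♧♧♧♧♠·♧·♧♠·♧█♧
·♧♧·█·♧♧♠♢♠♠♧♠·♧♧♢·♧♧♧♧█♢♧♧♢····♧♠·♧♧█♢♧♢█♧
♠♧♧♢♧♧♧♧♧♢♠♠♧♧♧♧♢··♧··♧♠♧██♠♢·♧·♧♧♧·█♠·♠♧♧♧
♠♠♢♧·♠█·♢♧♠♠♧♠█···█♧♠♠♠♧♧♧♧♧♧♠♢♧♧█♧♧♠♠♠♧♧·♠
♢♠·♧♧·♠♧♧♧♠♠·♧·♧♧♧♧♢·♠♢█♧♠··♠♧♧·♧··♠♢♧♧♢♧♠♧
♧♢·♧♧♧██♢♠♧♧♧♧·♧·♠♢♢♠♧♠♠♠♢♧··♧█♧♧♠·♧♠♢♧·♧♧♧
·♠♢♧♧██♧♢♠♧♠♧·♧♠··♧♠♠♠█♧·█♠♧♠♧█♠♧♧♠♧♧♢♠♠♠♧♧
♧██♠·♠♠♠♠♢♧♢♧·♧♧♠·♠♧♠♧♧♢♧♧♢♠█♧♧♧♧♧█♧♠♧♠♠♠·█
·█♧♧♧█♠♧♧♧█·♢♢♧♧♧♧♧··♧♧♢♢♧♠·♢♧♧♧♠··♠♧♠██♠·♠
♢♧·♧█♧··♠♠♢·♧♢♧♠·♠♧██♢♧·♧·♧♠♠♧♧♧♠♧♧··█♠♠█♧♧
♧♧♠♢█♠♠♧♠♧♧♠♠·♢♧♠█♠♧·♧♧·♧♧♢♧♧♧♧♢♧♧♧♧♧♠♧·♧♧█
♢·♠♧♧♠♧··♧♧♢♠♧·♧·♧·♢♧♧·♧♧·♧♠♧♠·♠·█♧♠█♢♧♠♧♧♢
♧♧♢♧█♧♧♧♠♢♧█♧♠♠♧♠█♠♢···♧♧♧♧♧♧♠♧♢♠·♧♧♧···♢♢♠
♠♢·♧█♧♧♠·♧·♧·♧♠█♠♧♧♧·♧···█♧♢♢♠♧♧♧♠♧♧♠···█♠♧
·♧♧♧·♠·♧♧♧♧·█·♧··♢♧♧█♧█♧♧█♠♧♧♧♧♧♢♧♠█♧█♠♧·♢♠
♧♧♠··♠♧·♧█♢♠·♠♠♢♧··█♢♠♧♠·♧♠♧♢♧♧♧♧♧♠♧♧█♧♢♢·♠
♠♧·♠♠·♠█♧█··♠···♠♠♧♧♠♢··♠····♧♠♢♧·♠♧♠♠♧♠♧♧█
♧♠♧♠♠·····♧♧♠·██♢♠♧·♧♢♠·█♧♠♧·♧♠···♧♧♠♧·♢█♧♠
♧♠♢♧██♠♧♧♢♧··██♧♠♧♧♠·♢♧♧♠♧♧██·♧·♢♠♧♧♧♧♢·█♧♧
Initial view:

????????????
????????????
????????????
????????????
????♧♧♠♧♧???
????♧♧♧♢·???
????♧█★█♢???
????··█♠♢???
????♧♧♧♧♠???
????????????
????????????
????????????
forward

????????????
????????????
????????????
????????????
????♠♧·♠♠???
????♧♧♠♧♧???
????♧♧★♢·???
????♧█♧█♢???
????··█♠♢???
????♧♧♧♧♠???
????????????
????????????

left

????????????
????????????
????????????
????????????
????♧♠♧·♠♠??
????♧♧♧♠♧♧??
????♧♧★♧♢·??
????·♧█♧█♢??
????█··█♠♢??
?????♧♧♧♧♠??
????????????
????????????

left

????????????
????????????
????????????
????????????
????♧♧♠♧·♠♠?
????♧♧♧♧♠♧♧?
????♠♧★♧♧♢·?
????♧·♧█♧█♢?
????♧█··█♠♢?
??????♧♧♧♧♠?
????????????
????????????

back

????????????
????????????
????????????
????♧♧♠♧·♠♠?
????♧♧♧♧♠♧♧?
????♠♧♧♧♧♢·?
????♧·★█♧█♢?
????♧█··█♠♢?
????♧·♧♧♧♧♠?
????????????
????????????
????????????

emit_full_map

♧♧♠♧·♠♠
♧♧♧♧♠♧♧
♠♧♧♧♧♢·
♧·★█♧█♢
♧█··█♠♢
♧·♧♧♧♧♠

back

????????????
????????????
????♧♧♠♧·♠♠?
????♧♧♧♧♠♧♧?
????♠♧♧♧♧♢·?
????♧·♧█♧█♢?
????♧█★·█♠♢?
????♧·♧♧♧♧♠?
????♢····???
????????????
????????????
????????????

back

????????????
????♧♧♠♧·♠♠?
????♧♧♧♧♠♧♧?
????♠♧♧♧♧♢·?
????♧·♧█♧█♢?
????♧█··█♠♢?
????♧·★♧♧♧♠?
????♢····???
????♠♢·♧·???
????????????
????????????
????????????

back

????♧♧♠♧·♠♠?
????♧♧♧♧♠♧♧?
????♠♧♧♧♧♢·?
????♧·♧█♧█♢?
????♧█··█♠♢?
????♧·♧♧♧♧♠?
????♢·★··???
????♠♢·♧·???
????♧♧♠♢♧???
????????????
????????????
????????????

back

????♧♧♧♧♠♧♧?
????♠♧♧♧♧♢·?
????♧·♧█♧█♢?
????♧█··█♠♢?
????♧·♧♧♧♧♠?
????♢····???
????♠♢★♧·???
????♧♧♠♢♧???
????·♠♧♧·???
????????????
????????????
????????????

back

????♠♧♧♧♧♢·?
????♧·♧█♧█♢?
????♧█··█♠♢?
????♧·♧♧♧♧♠?
????♢····???
????♠♢·♧·???
????♧♧★♢♧???
????·♠♧♧·???
????··♧█♧???
????????????
????????????
????????????

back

????♧·♧█♧█♢?
????♧█··█♠♢?
????♧·♧♧♧♧♠?
????♢····???
????♠♢·♧·???
????♧♧♠♢♧???
????·♠★♧·???
????··♧█♧???
????♧♠♧█♠???
????????????
????????????
????????????

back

????♧█··█♠♢?
????♧·♧♧♧♧♠?
????♢····???
????♠♢·♧·???
????♧♧♠♢♧???
????·♠♧♧·???
????··★█♧???
????♧♠♧█♠???
????♠█♧♧♧???
????????????
????????????
????????????

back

????♧·♧♧♧♧♠?
????♢····???
????♠♢·♧·???
????♧♧♠♢♧???
????·♠♧♧·???
????··♧█♧???
????♧♠★█♠???
????♠█♧♧♧???
????·♢♧♧♧???
????????????
????????????
????????????

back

????♢····???
????♠♢·♧·???
????♧♧♠♢♧???
????·♠♧♧·???
????··♧█♧???
????♧♠♧█♠???
????♠█★♧♧???
????·♢♧♧♧???
????♠♠♧♧♧???
????????????
????????????
????????????

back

????♠♢·♧·???
????♧♧♠♢♧???
????·♠♧♧·???
????··♧█♧???
????♧♠♧█♠???
????♠█♧♧♧???
????·♢★♧♧???
????♠♠♧♧♧???
????♧♧♧♧♢???
????????????
????????????
????????????

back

????♧♧♠♢♧???
????·♠♧♧·???
????··♧█♧???
????♧♠♧█♠???
????♠█♧♧♧???
????·♢♧♧♧???
????♠♠★♧♧???
????♧♧♧♧♢???
????♠♧♠·♠???
????????????
????????????
????????????

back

????·♠♧♧·???
????··♧█♧???
????♧♠♧█♠???
????♠█♧♧♧???
????·♢♧♧♧???
????♠♠♧♧♧???
????♧♧★♧♢???
????♠♧♠·♠???
????♧♧♠♧♢???
????????????
????????????
????????????

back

????··♧█♧???
????♧♠♧█♠???
????♠█♧♧♧???
????·♢♧♧♧???
????♠♠♧♧♧???
????♧♧♧♧♢???
????♠♧★·♠???
????♧♧♠♧♢???
????♢♢♠♧♧???
????????????
????????????
????????????

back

????♧♠♧█♠???
????♠█♧♧♧???
????·♢♧♧♧???
????♠♠♧♧♧???
????♧♧♧♧♢???
????♠♧♠·♠???
????♧♧★♧♢???
????♢♢♠♧♧???
????♧♧♧♧♧???
????????????
????????????
????????????

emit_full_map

♧♧♠♧·♠♠
♧♧♧♧♠♧♧
♠♧♧♧♧♢·
♧·♧█♧█♢
♧█··█♠♢
♧·♧♧♧♧♠
♢····??
♠♢·♧·??
♧♧♠♢♧??
·♠♧♧·??
··♧█♧??
♧♠♧█♠??
♠█♧♧♧??
·♢♧♧♧??
♠♠♧♧♧??
♧♧♧♧♢??
♠♧♠·♠??
♧♧★♧♢??
♢♢♠♧♧??
♧♧♧♧♧??

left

?????♧♠♧█♠??
?????♠█♧♧♧??
?????·♢♧♧♧??
?????♠♠♧♧♧??
????♢♧♧♧♧♢??
????♧♠♧♠·♠??
????♧♧★♠♧♢??
????♧♢♢♠♧♧??
????♠♧♧♧♧♧??
????????????
????????????
????????????

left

??????♧♠♧█♠?
??????♠█♧♧♧?
??????·♢♧♧♧?
??????♠♠♧♧♧?
????♧♢♧♧♧♧♢?
????·♧♠♧♠·♠?
????♧♧★♧♠♧♢?
????█♧♢♢♠♧♧?
????█♠♧♧♧♧♧?
????????????
????????????
????????????

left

???????♧♠♧█♠
???????♠█♧♧♧
???????·♢♧♧♧
???????♠♠♧♧♧
????♧♧♢♧♧♧♧♢
????♧·♧♠♧♠·♠
????♧♧★♧♧♠♧♢
????·█♧♢♢♠♧♧
????♧█♠♧♧♧♧♧
????????????
????????????
????????????

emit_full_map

???♧♧♠♧·♠♠
???♧♧♧♧♠♧♧
???♠♧♧♧♧♢·
???♧·♧█♧█♢
???♧█··█♠♢
???♧·♧♧♧♧♠
???♢····??
???♠♢·♧·??
???♧♧♠♢♧??
???·♠♧♧·??
???··♧█♧??
???♧♠♧█♠??
???♠█♧♧♧??
???·♢♧♧♧??
???♠♠♧♧♧??
♧♧♢♧♧♧♧♢??
♧·♧♠♧♠·♠??
♧♧★♧♧♠♧♢??
·█♧♢♢♠♧♧??
♧█♠♧♧♧♧♧??


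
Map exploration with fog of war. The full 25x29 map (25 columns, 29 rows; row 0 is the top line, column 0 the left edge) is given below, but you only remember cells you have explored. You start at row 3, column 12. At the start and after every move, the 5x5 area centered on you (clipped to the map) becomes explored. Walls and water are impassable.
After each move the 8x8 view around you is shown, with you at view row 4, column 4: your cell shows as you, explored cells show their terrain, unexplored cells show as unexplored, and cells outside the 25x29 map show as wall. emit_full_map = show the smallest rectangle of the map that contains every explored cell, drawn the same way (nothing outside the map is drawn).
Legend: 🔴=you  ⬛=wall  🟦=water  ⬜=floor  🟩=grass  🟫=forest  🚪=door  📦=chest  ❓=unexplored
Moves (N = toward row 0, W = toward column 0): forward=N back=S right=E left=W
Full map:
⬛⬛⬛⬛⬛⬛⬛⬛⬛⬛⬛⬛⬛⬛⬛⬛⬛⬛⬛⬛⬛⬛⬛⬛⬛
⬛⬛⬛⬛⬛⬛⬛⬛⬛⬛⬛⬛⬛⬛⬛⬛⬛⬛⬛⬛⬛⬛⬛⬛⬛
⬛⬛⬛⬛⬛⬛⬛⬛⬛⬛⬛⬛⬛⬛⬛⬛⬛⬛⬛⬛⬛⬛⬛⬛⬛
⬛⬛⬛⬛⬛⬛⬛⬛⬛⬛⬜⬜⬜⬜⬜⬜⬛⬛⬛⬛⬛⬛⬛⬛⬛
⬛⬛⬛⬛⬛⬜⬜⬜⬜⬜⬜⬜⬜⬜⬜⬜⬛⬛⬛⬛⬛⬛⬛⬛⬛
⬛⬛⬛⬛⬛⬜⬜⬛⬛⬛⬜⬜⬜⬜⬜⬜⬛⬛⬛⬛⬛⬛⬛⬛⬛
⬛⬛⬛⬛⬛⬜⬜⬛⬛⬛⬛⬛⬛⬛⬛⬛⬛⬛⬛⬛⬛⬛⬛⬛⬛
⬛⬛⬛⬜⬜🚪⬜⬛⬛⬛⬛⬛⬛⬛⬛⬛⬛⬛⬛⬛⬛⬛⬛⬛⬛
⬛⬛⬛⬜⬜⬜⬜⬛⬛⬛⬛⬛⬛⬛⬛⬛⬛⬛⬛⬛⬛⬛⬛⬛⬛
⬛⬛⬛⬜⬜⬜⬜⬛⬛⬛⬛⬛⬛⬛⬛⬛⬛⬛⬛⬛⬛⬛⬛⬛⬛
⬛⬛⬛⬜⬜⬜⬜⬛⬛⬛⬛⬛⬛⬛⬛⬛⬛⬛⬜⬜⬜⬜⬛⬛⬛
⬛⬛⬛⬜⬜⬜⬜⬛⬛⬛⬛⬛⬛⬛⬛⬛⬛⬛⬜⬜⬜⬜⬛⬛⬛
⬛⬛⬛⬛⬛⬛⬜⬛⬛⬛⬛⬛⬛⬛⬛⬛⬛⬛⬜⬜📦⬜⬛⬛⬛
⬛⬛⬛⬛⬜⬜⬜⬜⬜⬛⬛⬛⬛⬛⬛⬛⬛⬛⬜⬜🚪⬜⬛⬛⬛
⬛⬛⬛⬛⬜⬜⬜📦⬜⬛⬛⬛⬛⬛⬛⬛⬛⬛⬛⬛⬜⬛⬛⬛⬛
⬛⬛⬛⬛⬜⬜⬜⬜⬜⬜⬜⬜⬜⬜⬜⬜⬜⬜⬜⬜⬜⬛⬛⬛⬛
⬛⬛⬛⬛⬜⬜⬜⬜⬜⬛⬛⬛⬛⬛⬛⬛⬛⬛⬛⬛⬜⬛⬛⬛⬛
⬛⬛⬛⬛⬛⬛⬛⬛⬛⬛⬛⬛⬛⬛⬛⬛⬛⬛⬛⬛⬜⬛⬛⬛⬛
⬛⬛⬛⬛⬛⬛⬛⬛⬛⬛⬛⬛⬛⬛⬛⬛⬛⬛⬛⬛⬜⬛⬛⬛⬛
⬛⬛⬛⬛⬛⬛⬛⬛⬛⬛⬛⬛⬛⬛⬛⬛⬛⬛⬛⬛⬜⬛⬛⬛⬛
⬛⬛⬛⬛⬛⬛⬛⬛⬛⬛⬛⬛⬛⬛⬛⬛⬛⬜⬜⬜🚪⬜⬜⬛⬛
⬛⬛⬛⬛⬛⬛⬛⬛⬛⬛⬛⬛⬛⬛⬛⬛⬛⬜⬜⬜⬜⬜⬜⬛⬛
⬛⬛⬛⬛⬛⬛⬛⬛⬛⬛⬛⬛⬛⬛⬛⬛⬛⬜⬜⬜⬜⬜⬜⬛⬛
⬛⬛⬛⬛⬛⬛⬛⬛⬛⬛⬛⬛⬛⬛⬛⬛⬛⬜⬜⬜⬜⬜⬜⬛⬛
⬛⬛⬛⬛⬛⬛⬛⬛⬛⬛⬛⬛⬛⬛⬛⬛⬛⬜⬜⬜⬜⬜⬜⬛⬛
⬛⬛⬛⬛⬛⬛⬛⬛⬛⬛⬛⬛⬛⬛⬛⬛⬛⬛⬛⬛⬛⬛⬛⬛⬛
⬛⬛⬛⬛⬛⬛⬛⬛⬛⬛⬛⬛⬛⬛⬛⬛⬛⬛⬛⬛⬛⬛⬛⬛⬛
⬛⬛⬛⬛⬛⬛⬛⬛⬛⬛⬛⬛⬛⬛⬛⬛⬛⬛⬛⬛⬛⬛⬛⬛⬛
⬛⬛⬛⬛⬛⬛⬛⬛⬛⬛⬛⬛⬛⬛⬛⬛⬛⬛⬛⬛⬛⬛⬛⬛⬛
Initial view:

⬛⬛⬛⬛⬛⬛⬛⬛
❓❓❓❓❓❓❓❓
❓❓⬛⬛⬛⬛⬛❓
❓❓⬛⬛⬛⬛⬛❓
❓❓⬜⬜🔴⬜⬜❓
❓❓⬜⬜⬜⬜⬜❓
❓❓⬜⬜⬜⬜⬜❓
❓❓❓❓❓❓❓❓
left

⬛⬛⬛⬛⬛⬛⬛⬛
❓❓❓❓❓❓❓❓
❓❓⬛⬛⬛⬛⬛⬛
❓❓⬛⬛⬛⬛⬛⬛
❓❓⬛⬜🔴⬜⬜⬜
❓❓⬜⬜⬜⬜⬜⬜
❓❓⬛⬜⬜⬜⬜⬜
❓❓❓❓❓❓❓❓

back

❓❓❓❓❓❓❓❓
❓❓⬛⬛⬛⬛⬛⬛
❓❓⬛⬛⬛⬛⬛⬛
❓❓⬛⬜⬜⬜⬜⬜
❓❓⬜⬜🔴⬜⬜⬜
❓❓⬛⬜⬜⬜⬜⬜
❓❓⬛⬛⬛⬛⬛❓
❓❓❓❓❓❓❓❓

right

❓❓❓❓❓❓❓❓
❓⬛⬛⬛⬛⬛⬛❓
❓⬛⬛⬛⬛⬛⬛❓
❓⬛⬜⬜⬜⬜⬜❓
❓⬜⬜⬜🔴⬜⬜❓
❓⬛⬜⬜⬜⬜⬜❓
❓⬛⬛⬛⬛⬛⬛❓
❓❓❓❓❓❓❓❓

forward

⬛⬛⬛⬛⬛⬛⬛⬛
❓❓❓❓❓❓❓❓
❓⬛⬛⬛⬛⬛⬛❓
❓⬛⬛⬛⬛⬛⬛❓
❓⬛⬜⬜🔴⬜⬜❓
❓⬜⬜⬜⬜⬜⬜❓
❓⬛⬜⬜⬜⬜⬜❓
❓⬛⬛⬛⬛⬛⬛❓

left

⬛⬛⬛⬛⬛⬛⬛⬛
❓❓❓❓❓❓❓❓
❓❓⬛⬛⬛⬛⬛⬛
❓❓⬛⬛⬛⬛⬛⬛
❓❓⬛⬜🔴⬜⬜⬜
❓❓⬜⬜⬜⬜⬜⬜
❓❓⬛⬜⬜⬜⬜⬜
❓❓⬛⬛⬛⬛⬛⬛

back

❓❓❓❓❓❓❓❓
❓❓⬛⬛⬛⬛⬛⬛
❓❓⬛⬛⬛⬛⬛⬛
❓❓⬛⬜⬜⬜⬜⬜
❓❓⬜⬜🔴⬜⬜⬜
❓❓⬛⬜⬜⬜⬜⬜
❓❓⬛⬛⬛⬛⬛⬛
❓❓❓❓❓❓❓❓

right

❓❓❓❓❓❓❓❓
❓⬛⬛⬛⬛⬛⬛❓
❓⬛⬛⬛⬛⬛⬛❓
❓⬛⬜⬜⬜⬜⬜❓
❓⬜⬜⬜🔴⬜⬜❓
❓⬛⬜⬜⬜⬜⬜❓
❓⬛⬛⬛⬛⬛⬛❓
❓❓❓❓❓❓❓❓

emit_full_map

⬛⬛⬛⬛⬛⬛
⬛⬛⬛⬛⬛⬛
⬛⬜⬜⬜⬜⬜
⬜⬜⬜🔴⬜⬜
⬛⬜⬜⬜⬜⬜
⬛⬛⬛⬛⬛⬛

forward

⬛⬛⬛⬛⬛⬛⬛⬛
❓❓❓❓❓❓❓❓
❓⬛⬛⬛⬛⬛⬛❓
❓⬛⬛⬛⬛⬛⬛❓
❓⬛⬜⬜🔴⬜⬜❓
❓⬜⬜⬜⬜⬜⬜❓
❓⬛⬜⬜⬜⬜⬜❓
❓⬛⬛⬛⬛⬛⬛❓

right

⬛⬛⬛⬛⬛⬛⬛⬛
❓❓❓❓❓❓❓❓
⬛⬛⬛⬛⬛⬛⬛❓
⬛⬛⬛⬛⬛⬛⬛❓
⬛⬜⬜⬜🔴⬜⬜❓
⬜⬜⬜⬜⬜⬜⬜❓
⬛⬜⬜⬜⬜⬜⬜❓
⬛⬛⬛⬛⬛⬛❓❓

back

❓❓❓❓❓❓❓❓
⬛⬛⬛⬛⬛⬛⬛❓
⬛⬛⬛⬛⬛⬛⬛❓
⬛⬜⬜⬜⬜⬜⬜❓
⬜⬜⬜⬜🔴⬜⬜❓
⬛⬜⬜⬜⬜⬜⬜❓
⬛⬛⬛⬛⬛⬛⬛❓
❓❓❓❓❓❓❓❓

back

⬛⬛⬛⬛⬛⬛⬛❓
⬛⬛⬛⬛⬛⬛⬛❓
⬛⬜⬜⬜⬜⬜⬜❓
⬜⬜⬜⬜⬜⬜⬜❓
⬛⬜⬜⬜🔴⬜⬜❓
⬛⬛⬛⬛⬛⬛⬛❓
❓❓⬛⬛⬛⬛⬛❓
❓❓❓❓❓❓❓❓

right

⬛⬛⬛⬛⬛⬛❓❓
⬛⬛⬛⬛⬛⬛❓❓
⬜⬜⬜⬜⬜⬜⬛❓
⬜⬜⬜⬜⬜⬜⬛❓
⬜⬜⬜⬜🔴⬜⬛❓
⬛⬛⬛⬛⬛⬛⬛❓
❓⬛⬛⬛⬛⬛⬛❓
❓❓❓❓❓❓❓❓

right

⬛⬛⬛⬛⬛❓❓❓
⬛⬛⬛⬛⬛❓❓❓
⬜⬜⬜⬜⬜⬛⬛❓
⬜⬜⬜⬜⬜⬛⬛❓
⬜⬜⬜⬜🔴⬛⬛❓
⬛⬛⬛⬛⬛⬛⬛❓
⬛⬛⬛⬛⬛⬛⬛❓
❓❓❓❓❓❓❓❓

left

⬛⬛⬛⬛⬛⬛❓❓
⬛⬛⬛⬛⬛⬛❓❓
⬜⬜⬜⬜⬜⬜⬛⬛
⬜⬜⬜⬜⬜⬜⬛⬛
⬜⬜⬜⬜🔴⬜⬛⬛
⬛⬛⬛⬛⬛⬛⬛⬛
❓⬛⬛⬛⬛⬛⬛⬛
❓❓❓❓❓❓❓❓

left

⬛⬛⬛⬛⬛⬛⬛❓
⬛⬛⬛⬛⬛⬛⬛❓
⬛⬜⬜⬜⬜⬜⬜⬛
⬜⬜⬜⬜⬜⬜⬜⬛
⬛⬜⬜⬜🔴⬜⬜⬛
⬛⬛⬛⬛⬛⬛⬛⬛
❓❓⬛⬛⬛⬛⬛⬛
❓❓❓❓❓❓❓❓

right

⬛⬛⬛⬛⬛⬛❓❓
⬛⬛⬛⬛⬛⬛❓❓
⬜⬜⬜⬜⬜⬜⬛⬛
⬜⬜⬜⬜⬜⬜⬛⬛
⬜⬜⬜⬜🔴⬜⬛⬛
⬛⬛⬛⬛⬛⬛⬛⬛
❓⬛⬛⬛⬛⬛⬛⬛
❓❓❓❓❓❓❓❓

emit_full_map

⬛⬛⬛⬛⬛⬛⬛❓❓
⬛⬛⬛⬛⬛⬛⬛❓❓
⬛⬜⬜⬜⬜⬜⬜⬛⬛
⬜⬜⬜⬜⬜⬜⬜⬛⬛
⬛⬜⬜⬜⬜🔴⬜⬛⬛
⬛⬛⬛⬛⬛⬛⬛⬛⬛
❓❓⬛⬛⬛⬛⬛⬛⬛

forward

❓❓❓❓❓❓❓❓
⬛⬛⬛⬛⬛⬛❓❓
⬛⬛⬛⬛⬛⬛⬛❓
⬜⬜⬜⬜⬜⬜⬛⬛
⬜⬜⬜⬜🔴⬜⬛⬛
⬜⬜⬜⬜⬜⬜⬛⬛
⬛⬛⬛⬛⬛⬛⬛⬛
❓⬛⬛⬛⬛⬛⬛⬛

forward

⬛⬛⬛⬛⬛⬛⬛⬛
❓❓❓❓❓❓❓❓
⬛⬛⬛⬛⬛⬛⬛❓
⬛⬛⬛⬛⬛⬛⬛❓
⬜⬜⬜⬜🔴⬜⬛⬛
⬜⬜⬜⬜⬜⬜⬛⬛
⬜⬜⬜⬜⬜⬜⬛⬛
⬛⬛⬛⬛⬛⬛⬛⬛

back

❓❓❓❓❓❓❓❓
⬛⬛⬛⬛⬛⬛⬛❓
⬛⬛⬛⬛⬛⬛⬛❓
⬜⬜⬜⬜⬜⬜⬛⬛
⬜⬜⬜⬜🔴⬜⬛⬛
⬜⬜⬜⬜⬜⬜⬛⬛
⬛⬛⬛⬛⬛⬛⬛⬛
❓⬛⬛⬛⬛⬛⬛⬛

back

⬛⬛⬛⬛⬛⬛⬛❓
⬛⬛⬛⬛⬛⬛⬛❓
⬜⬜⬜⬜⬜⬜⬛⬛
⬜⬜⬜⬜⬜⬜⬛⬛
⬜⬜⬜⬜🔴⬜⬛⬛
⬛⬛⬛⬛⬛⬛⬛⬛
❓⬛⬛⬛⬛⬛⬛⬛
❓❓❓❓❓❓❓❓

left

⬛⬛⬛⬛⬛⬛⬛⬛
⬛⬛⬛⬛⬛⬛⬛⬛
⬛⬜⬜⬜⬜⬜⬜⬛
⬜⬜⬜⬜⬜⬜⬜⬛
⬛⬜⬜⬜🔴⬜⬜⬛
⬛⬛⬛⬛⬛⬛⬛⬛
❓❓⬛⬛⬛⬛⬛⬛
❓❓❓❓❓❓❓❓

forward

❓❓❓❓❓❓❓❓
⬛⬛⬛⬛⬛⬛⬛⬛
⬛⬛⬛⬛⬛⬛⬛⬛
⬛⬜⬜⬜⬜⬜⬜⬛
⬜⬜⬜⬜🔴⬜⬜⬛
⬛⬜⬜⬜⬜⬜⬜⬛
⬛⬛⬛⬛⬛⬛⬛⬛
❓❓⬛⬛⬛⬛⬛⬛

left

❓❓❓❓❓❓❓❓
❓⬛⬛⬛⬛⬛⬛⬛
❓⬛⬛⬛⬛⬛⬛⬛
❓⬛⬜⬜⬜⬜⬜⬜
❓⬜⬜⬜🔴⬜⬜⬜
❓⬛⬜⬜⬜⬜⬜⬜
❓⬛⬛⬛⬛⬛⬛⬛
❓❓❓⬛⬛⬛⬛⬛

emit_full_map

⬛⬛⬛⬛⬛⬛⬛⬛❓
⬛⬛⬛⬛⬛⬛⬛⬛❓
⬛⬜⬜⬜⬜⬜⬜⬛⬛
⬜⬜⬜🔴⬜⬜⬜⬛⬛
⬛⬜⬜⬜⬜⬜⬜⬛⬛
⬛⬛⬛⬛⬛⬛⬛⬛⬛
❓❓⬛⬛⬛⬛⬛⬛⬛

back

❓⬛⬛⬛⬛⬛⬛⬛
❓⬛⬛⬛⬛⬛⬛⬛
❓⬛⬜⬜⬜⬜⬜⬜
❓⬜⬜⬜⬜⬜⬜⬜
❓⬛⬜⬜🔴⬜⬜⬜
❓⬛⬛⬛⬛⬛⬛⬛
❓❓⬛⬛⬛⬛⬛⬛
❓❓❓❓❓❓❓❓

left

❓❓⬛⬛⬛⬛⬛⬛
❓❓⬛⬛⬛⬛⬛⬛
❓❓⬛⬜⬜⬜⬜⬜
❓❓⬜⬜⬜⬜⬜⬜
❓❓⬛⬜🔴⬜⬜⬜
❓❓⬛⬛⬛⬛⬛⬛
❓❓⬛⬛⬛⬛⬛⬛
❓❓❓❓❓❓❓❓

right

❓⬛⬛⬛⬛⬛⬛⬛
❓⬛⬛⬛⬛⬛⬛⬛
❓⬛⬜⬜⬜⬜⬜⬜
❓⬜⬜⬜⬜⬜⬜⬜
❓⬛⬜⬜🔴⬜⬜⬜
❓⬛⬛⬛⬛⬛⬛⬛
❓⬛⬛⬛⬛⬛⬛⬛
❓❓❓❓❓❓❓❓

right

⬛⬛⬛⬛⬛⬛⬛⬛
⬛⬛⬛⬛⬛⬛⬛⬛
⬛⬜⬜⬜⬜⬜⬜⬛
⬜⬜⬜⬜⬜⬜⬜⬛
⬛⬜⬜⬜🔴⬜⬜⬛
⬛⬛⬛⬛⬛⬛⬛⬛
⬛⬛⬛⬛⬛⬛⬛⬛
❓❓❓❓❓❓❓❓

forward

❓❓❓❓❓❓❓❓
⬛⬛⬛⬛⬛⬛⬛⬛
⬛⬛⬛⬛⬛⬛⬛⬛
⬛⬜⬜⬜⬜⬜⬜⬛
⬜⬜⬜⬜🔴⬜⬜⬛
⬛⬜⬜⬜⬜⬜⬜⬛
⬛⬛⬛⬛⬛⬛⬛⬛
⬛⬛⬛⬛⬛⬛⬛⬛

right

❓❓❓❓❓❓❓❓
⬛⬛⬛⬛⬛⬛⬛❓
⬛⬛⬛⬛⬛⬛⬛❓
⬜⬜⬜⬜⬜⬜⬛⬛
⬜⬜⬜⬜🔴⬜⬛⬛
⬜⬜⬜⬜⬜⬜⬛⬛
⬛⬛⬛⬛⬛⬛⬛⬛
⬛⬛⬛⬛⬛⬛⬛⬛

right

❓❓❓❓❓❓❓❓
⬛⬛⬛⬛⬛⬛❓❓
⬛⬛⬛⬛⬛⬛⬛❓
⬜⬜⬜⬜⬜⬛⬛❓
⬜⬜⬜⬜🔴⬛⬛❓
⬜⬜⬜⬜⬜⬛⬛❓
⬛⬛⬛⬛⬛⬛⬛❓
⬛⬛⬛⬛⬛⬛⬛❓

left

❓❓❓❓❓❓❓❓
⬛⬛⬛⬛⬛⬛⬛❓
⬛⬛⬛⬛⬛⬛⬛⬛
⬜⬜⬜⬜⬜⬜⬛⬛
⬜⬜⬜⬜🔴⬜⬛⬛
⬜⬜⬜⬜⬜⬜⬛⬛
⬛⬛⬛⬛⬛⬛⬛⬛
⬛⬛⬛⬛⬛⬛⬛⬛

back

⬛⬛⬛⬛⬛⬛⬛❓
⬛⬛⬛⬛⬛⬛⬛⬛
⬜⬜⬜⬜⬜⬜⬛⬛
⬜⬜⬜⬜⬜⬜⬛⬛
⬜⬜⬜⬜🔴⬜⬛⬛
⬛⬛⬛⬛⬛⬛⬛⬛
⬛⬛⬛⬛⬛⬛⬛⬛
❓❓❓❓❓❓❓❓

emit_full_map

⬛⬛⬛⬛⬛⬛⬛⬛❓
⬛⬛⬛⬛⬛⬛⬛⬛⬛
⬛⬜⬜⬜⬜⬜⬜⬛⬛
⬜⬜⬜⬜⬜⬜⬜⬛⬛
⬛⬜⬜⬜⬜🔴⬜⬛⬛
⬛⬛⬛⬛⬛⬛⬛⬛⬛
⬛⬛⬛⬛⬛⬛⬛⬛⬛

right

⬛⬛⬛⬛⬛⬛❓❓
⬛⬛⬛⬛⬛⬛⬛❓
⬜⬜⬜⬜⬜⬛⬛❓
⬜⬜⬜⬜⬜⬛⬛❓
⬜⬜⬜⬜🔴⬛⬛❓
⬛⬛⬛⬛⬛⬛⬛❓
⬛⬛⬛⬛⬛⬛⬛❓
❓❓❓❓❓❓❓❓

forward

❓❓❓❓❓❓❓❓
⬛⬛⬛⬛⬛⬛❓❓
⬛⬛⬛⬛⬛⬛⬛❓
⬜⬜⬜⬜⬜⬛⬛❓
⬜⬜⬜⬜🔴⬛⬛❓
⬜⬜⬜⬜⬜⬛⬛❓
⬛⬛⬛⬛⬛⬛⬛❓
⬛⬛⬛⬛⬛⬛⬛❓

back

⬛⬛⬛⬛⬛⬛❓❓
⬛⬛⬛⬛⬛⬛⬛❓
⬜⬜⬜⬜⬜⬛⬛❓
⬜⬜⬜⬜⬜⬛⬛❓
⬜⬜⬜⬜🔴⬛⬛❓
⬛⬛⬛⬛⬛⬛⬛❓
⬛⬛⬛⬛⬛⬛⬛❓
❓❓❓❓❓❓❓❓


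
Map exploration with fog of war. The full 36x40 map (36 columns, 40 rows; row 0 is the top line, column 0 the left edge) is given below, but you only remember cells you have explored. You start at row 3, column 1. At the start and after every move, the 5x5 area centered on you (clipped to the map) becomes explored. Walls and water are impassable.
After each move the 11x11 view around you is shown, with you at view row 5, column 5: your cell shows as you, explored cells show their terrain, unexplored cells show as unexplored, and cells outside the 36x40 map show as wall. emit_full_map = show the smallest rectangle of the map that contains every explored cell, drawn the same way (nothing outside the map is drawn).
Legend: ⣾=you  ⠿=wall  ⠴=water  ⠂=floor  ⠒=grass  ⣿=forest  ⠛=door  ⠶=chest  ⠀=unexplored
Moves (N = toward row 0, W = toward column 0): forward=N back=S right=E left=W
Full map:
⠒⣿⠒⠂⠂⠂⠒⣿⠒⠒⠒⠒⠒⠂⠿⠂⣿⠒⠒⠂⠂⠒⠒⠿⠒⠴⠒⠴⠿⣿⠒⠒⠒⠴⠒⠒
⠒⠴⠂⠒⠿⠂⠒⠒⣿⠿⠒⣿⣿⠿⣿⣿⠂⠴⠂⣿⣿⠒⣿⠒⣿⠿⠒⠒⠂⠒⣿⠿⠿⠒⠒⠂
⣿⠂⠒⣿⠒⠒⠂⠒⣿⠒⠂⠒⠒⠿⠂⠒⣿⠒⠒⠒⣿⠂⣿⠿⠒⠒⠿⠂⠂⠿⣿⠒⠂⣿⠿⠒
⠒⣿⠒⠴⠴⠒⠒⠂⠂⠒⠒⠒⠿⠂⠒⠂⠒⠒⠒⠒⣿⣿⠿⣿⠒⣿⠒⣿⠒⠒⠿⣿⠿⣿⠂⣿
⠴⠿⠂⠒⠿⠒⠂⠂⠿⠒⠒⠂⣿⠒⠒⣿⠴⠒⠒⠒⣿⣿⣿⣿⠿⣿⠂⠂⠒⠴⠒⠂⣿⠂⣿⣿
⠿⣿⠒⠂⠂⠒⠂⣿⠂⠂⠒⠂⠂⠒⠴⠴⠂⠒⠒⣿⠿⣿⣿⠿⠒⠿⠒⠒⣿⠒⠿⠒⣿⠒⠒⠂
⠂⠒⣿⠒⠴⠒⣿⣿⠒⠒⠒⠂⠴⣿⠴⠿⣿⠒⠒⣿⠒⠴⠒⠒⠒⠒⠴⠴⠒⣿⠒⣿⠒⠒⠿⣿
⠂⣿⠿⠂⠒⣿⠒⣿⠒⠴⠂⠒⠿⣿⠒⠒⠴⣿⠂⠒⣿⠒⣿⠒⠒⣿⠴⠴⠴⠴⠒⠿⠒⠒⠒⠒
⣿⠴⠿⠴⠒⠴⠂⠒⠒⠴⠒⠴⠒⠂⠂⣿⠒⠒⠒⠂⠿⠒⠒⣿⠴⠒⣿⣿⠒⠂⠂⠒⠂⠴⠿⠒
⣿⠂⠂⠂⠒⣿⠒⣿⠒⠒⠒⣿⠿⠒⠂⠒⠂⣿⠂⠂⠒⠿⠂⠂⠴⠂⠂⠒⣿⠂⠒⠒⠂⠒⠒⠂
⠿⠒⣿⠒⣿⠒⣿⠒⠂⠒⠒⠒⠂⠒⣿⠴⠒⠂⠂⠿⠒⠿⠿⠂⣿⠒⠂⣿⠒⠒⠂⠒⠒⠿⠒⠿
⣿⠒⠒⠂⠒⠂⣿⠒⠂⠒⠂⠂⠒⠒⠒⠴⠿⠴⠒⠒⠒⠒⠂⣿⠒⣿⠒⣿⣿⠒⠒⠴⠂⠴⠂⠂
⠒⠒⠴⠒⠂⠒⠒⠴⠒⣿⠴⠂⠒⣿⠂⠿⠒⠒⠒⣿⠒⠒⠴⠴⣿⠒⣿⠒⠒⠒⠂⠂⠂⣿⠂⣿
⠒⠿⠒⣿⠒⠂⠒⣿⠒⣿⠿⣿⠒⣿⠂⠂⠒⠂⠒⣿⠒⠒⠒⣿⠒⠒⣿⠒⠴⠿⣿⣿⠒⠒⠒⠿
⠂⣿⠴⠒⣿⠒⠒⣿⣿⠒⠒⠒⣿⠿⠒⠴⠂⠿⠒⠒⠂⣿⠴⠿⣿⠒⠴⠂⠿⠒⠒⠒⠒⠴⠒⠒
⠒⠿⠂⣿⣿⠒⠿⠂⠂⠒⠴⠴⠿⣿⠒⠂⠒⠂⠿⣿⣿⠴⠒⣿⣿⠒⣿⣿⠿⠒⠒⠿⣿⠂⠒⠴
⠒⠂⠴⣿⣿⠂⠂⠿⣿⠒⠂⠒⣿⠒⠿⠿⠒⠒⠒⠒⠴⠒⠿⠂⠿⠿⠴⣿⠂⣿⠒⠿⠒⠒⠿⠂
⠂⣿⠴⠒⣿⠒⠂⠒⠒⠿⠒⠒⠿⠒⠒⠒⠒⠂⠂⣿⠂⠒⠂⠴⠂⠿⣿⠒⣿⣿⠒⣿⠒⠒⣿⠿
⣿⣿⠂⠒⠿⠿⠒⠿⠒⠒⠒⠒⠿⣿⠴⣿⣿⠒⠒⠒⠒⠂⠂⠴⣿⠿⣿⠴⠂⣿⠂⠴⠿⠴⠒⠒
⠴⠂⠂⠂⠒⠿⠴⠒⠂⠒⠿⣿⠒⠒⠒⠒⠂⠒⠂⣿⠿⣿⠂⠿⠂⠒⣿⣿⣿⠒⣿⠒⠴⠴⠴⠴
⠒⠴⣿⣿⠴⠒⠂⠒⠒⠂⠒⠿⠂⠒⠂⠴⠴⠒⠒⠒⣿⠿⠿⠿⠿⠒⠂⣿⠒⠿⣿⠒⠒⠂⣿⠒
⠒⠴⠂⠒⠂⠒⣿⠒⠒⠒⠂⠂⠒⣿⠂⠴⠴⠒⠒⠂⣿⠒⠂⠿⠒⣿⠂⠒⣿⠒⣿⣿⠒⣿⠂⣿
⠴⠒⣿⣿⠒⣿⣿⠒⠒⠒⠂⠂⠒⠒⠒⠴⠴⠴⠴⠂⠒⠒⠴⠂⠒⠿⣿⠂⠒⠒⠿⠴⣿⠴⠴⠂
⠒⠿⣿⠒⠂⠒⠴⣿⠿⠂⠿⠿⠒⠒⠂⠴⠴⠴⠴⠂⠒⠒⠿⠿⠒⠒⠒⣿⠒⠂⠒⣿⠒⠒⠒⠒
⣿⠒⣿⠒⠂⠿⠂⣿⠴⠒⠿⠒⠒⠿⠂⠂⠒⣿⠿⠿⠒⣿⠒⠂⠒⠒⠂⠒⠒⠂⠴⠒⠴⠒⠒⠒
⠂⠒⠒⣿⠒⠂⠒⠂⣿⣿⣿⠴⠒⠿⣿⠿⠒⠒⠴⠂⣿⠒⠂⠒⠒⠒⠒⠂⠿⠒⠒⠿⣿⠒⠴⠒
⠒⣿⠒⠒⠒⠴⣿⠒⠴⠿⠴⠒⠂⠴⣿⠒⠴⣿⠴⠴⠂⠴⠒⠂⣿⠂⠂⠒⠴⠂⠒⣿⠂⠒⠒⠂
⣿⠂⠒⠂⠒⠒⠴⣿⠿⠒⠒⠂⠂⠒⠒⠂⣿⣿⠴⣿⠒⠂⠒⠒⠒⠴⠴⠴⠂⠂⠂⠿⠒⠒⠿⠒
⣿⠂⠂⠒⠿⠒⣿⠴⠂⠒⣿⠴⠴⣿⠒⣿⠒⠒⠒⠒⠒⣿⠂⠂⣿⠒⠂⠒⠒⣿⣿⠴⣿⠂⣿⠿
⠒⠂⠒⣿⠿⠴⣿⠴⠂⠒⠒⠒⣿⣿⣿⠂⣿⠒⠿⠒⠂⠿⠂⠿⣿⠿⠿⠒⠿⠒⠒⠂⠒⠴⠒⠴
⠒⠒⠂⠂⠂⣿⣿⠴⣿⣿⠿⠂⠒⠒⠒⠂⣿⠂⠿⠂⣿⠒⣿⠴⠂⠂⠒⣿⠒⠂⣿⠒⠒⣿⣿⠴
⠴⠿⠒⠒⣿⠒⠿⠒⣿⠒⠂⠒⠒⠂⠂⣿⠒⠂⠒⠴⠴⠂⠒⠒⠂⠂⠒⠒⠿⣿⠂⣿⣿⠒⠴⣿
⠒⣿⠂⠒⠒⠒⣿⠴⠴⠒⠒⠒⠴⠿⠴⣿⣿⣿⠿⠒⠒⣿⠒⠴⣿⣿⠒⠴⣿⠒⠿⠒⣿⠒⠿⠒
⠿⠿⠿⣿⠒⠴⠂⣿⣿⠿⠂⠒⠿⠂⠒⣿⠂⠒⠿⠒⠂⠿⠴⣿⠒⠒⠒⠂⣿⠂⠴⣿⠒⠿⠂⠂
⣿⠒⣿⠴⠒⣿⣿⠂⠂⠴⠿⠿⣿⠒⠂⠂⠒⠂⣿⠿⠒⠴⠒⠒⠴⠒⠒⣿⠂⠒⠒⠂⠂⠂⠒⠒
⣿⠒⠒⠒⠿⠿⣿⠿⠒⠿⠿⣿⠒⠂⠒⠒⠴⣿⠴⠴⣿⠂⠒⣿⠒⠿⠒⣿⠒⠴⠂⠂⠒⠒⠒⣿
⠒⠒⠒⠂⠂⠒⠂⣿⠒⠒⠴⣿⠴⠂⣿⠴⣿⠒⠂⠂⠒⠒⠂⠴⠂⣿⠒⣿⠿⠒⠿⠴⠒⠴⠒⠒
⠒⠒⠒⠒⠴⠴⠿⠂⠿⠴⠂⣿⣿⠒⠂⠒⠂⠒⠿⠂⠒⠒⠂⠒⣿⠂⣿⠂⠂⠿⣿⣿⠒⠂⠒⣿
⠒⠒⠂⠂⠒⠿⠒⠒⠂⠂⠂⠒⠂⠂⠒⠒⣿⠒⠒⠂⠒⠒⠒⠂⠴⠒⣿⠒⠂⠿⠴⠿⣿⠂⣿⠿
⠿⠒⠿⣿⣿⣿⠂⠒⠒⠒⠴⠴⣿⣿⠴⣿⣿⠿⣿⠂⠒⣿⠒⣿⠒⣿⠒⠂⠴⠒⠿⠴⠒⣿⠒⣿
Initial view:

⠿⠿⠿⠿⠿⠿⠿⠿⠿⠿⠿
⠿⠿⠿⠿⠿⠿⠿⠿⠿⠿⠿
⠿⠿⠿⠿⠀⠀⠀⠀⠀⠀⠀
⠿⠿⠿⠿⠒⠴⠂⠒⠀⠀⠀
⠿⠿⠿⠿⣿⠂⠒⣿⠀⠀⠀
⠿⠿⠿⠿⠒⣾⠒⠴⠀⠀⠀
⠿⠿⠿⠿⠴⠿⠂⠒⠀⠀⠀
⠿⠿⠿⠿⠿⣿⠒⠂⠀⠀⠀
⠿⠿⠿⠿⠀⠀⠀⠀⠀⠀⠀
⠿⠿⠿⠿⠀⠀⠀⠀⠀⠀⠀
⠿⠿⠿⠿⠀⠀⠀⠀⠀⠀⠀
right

⠿⠿⠿⠿⠿⠿⠿⠿⠿⠿⠿
⠿⠿⠿⠿⠿⠿⠿⠿⠿⠿⠿
⠿⠿⠿⠀⠀⠀⠀⠀⠀⠀⠀
⠿⠿⠿⠒⠴⠂⠒⠿⠀⠀⠀
⠿⠿⠿⣿⠂⠒⣿⠒⠀⠀⠀
⠿⠿⠿⠒⣿⣾⠴⠴⠀⠀⠀
⠿⠿⠿⠴⠿⠂⠒⠿⠀⠀⠀
⠿⠿⠿⠿⣿⠒⠂⠂⠀⠀⠀
⠿⠿⠿⠀⠀⠀⠀⠀⠀⠀⠀
⠿⠿⠿⠀⠀⠀⠀⠀⠀⠀⠀
⠿⠿⠿⠀⠀⠀⠀⠀⠀⠀⠀

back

⠿⠿⠿⠿⠿⠿⠿⠿⠿⠿⠿
⠿⠿⠿⠀⠀⠀⠀⠀⠀⠀⠀
⠿⠿⠿⠒⠴⠂⠒⠿⠀⠀⠀
⠿⠿⠿⣿⠂⠒⣿⠒⠀⠀⠀
⠿⠿⠿⠒⣿⠒⠴⠴⠀⠀⠀
⠿⠿⠿⠴⠿⣾⠒⠿⠀⠀⠀
⠿⠿⠿⠿⣿⠒⠂⠂⠀⠀⠀
⠿⠿⠿⠂⠒⣿⠒⠴⠀⠀⠀
⠿⠿⠿⠀⠀⠀⠀⠀⠀⠀⠀
⠿⠿⠿⠀⠀⠀⠀⠀⠀⠀⠀
⠿⠿⠿⠀⠀⠀⠀⠀⠀⠀⠀

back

⠿⠿⠿⠀⠀⠀⠀⠀⠀⠀⠀
⠿⠿⠿⠒⠴⠂⠒⠿⠀⠀⠀
⠿⠿⠿⣿⠂⠒⣿⠒⠀⠀⠀
⠿⠿⠿⠒⣿⠒⠴⠴⠀⠀⠀
⠿⠿⠿⠴⠿⠂⠒⠿⠀⠀⠀
⠿⠿⠿⠿⣿⣾⠂⠂⠀⠀⠀
⠿⠿⠿⠂⠒⣿⠒⠴⠀⠀⠀
⠿⠿⠿⠂⣿⠿⠂⠒⠀⠀⠀
⠿⠿⠿⠀⠀⠀⠀⠀⠀⠀⠀
⠿⠿⠿⠀⠀⠀⠀⠀⠀⠀⠀
⠿⠿⠿⠀⠀⠀⠀⠀⠀⠀⠀

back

⠿⠿⠿⠒⠴⠂⠒⠿⠀⠀⠀
⠿⠿⠿⣿⠂⠒⣿⠒⠀⠀⠀
⠿⠿⠿⠒⣿⠒⠴⠴⠀⠀⠀
⠿⠿⠿⠴⠿⠂⠒⠿⠀⠀⠀
⠿⠿⠿⠿⣿⠒⠂⠂⠀⠀⠀
⠿⠿⠿⠂⠒⣾⠒⠴⠀⠀⠀
⠿⠿⠿⠂⣿⠿⠂⠒⠀⠀⠀
⠿⠿⠿⣿⠴⠿⠴⠒⠀⠀⠀
⠿⠿⠿⠀⠀⠀⠀⠀⠀⠀⠀
⠿⠿⠿⠀⠀⠀⠀⠀⠀⠀⠀
⠿⠿⠿⠀⠀⠀⠀⠀⠀⠀⠀

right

⠿⠿⠒⠴⠂⠒⠿⠀⠀⠀⠀
⠿⠿⣿⠂⠒⣿⠒⠀⠀⠀⠀
⠿⠿⠒⣿⠒⠴⠴⠀⠀⠀⠀
⠿⠿⠴⠿⠂⠒⠿⠒⠀⠀⠀
⠿⠿⠿⣿⠒⠂⠂⠒⠀⠀⠀
⠿⠿⠂⠒⣿⣾⠴⠒⠀⠀⠀
⠿⠿⠂⣿⠿⠂⠒⣿⠀⠀⠀
⠿⠿⣿⠴⠿⠴⠒⠴⠀⠀⠀
⠿⠿⠀⠀⠀⠀⠀⠀⠀⠀⠀
⠿⠿⠀⠀⠀⠀⠀⠀⠀⠀⠀
⠿⠿⠀⠀⠀⠀⠀⠀⠀⠀⠀

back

⠿⠿⣿⠂⠒⣿⠒⠀⠀⠀⠀
⠿⠿⠒⣿⠒⠴⠴⠀⠀⠀⠀
⠿⠿⠴⠿⠂⠒⠿⠒⠀⠀⠀
⠿⠿⠿⣿⠒⠂⠂⠒⠀⠀⠀
⠿⠿⠂⠒⣿⠒⠴⠒⠀⠀⠀
⠿⠿⠂⣿⠿⣾⠒⣿⠀⠀⠀
⠿⠿⣿⠴⠿⠴⠒⠴⠀⠀⠀
⠿⠿⠀⠂⠂⠂⠒⣿⠀⠀⠀
⠿⠿⠀⠀⠀⠀⠀⠀⠀⠀⠀
⠿⠿⠀⠀⠀⠀⠀⠀⠀⠀⠀
⠿⠿⠀⠀⠀⠀⠀⠀⠀⠀⠀

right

⠿⣿⠂⠒⣿⠒⠀⠀⠀⠀⠀
⠿⠒⣿⠒⠴⠴⠀⠀⠀⠀⠀
⠿⠴⠿⠂⠒⠿⠒⠀⠀⠀⠀
⠿⠿⣿⠒⠂⠂⠒⠂⠀⠀⠀
⠿⠂⠒⣿⠒⠴⠒⣿⠀⠀⠀
⠿⠂⣿⠿⠂⣾⣿⠒⠀⠀⠀
⠿⣿⠴⠿⠴⠒⠴⠂⠀⠀⠀
⠿⠀⠂⠂⠂⠒⣿⠒⠀⠀⠀
⠿⠀⠀⠀⠀⠀⠀⠀⠀⠀⠀
⠿⠀⠀⠀⠀⠀⠀⠀⠀⠀⠀
⠿⠀⠀⠀⠀⠀⠀⠀⠀⠀⠀

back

⠿⠒⣿⠒⠴⠴⠀⠀⠀⠀⠀
⠿⠴⠿⠂⠒⠿⠒⠀⠀⠀⠀
⠿⠿⣿⠒⠂⠂⠒⠂⠀⠀⠀
⠿⠂⠒⣿⠒⠴⠒⣿⠀⠀⠀
⠿⠂⣿⠿⠂⠒⣿⠒⠀⠀⠀
⠿⣿⠴⠿⠴⣾⠴⠂⠀⠀⠀
⠿⠀⠂⠂⠂⠒⣿⠒⠀⠀⠀
⠿⠀⠀⣿⠒⣿⠒⣿⠀⠀⠀
⠿⠀⠀⠀⠀⠀⠀⠀⠀⠀⠀
⠿⠀⠀⠀⠀⠀⠀⠀⠀⠀⠀
⠿⠀⠀⠀⠀⠀⠀⠀⠀⠀⠀

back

⠿⠴⠿⠂⠒⠿⠒⠀⠀⠀⠀
⠿⠿⣿⠒⠂⠂⠒⠂⠀⠀⠀
⠿⠂⠒⣿⠒⠴⠒⣿⠀⠀⠀
⠿⠂⣿⠿⠂⠒⣿⠒⠀⠀⠀
⠿⣿⠴⠿⠴⠒⠴⠂⠀⠀⠀
⠿⠀⠂⠂⠂⣾⣿⠒⠀⠀⠀
⠿⠀⠀⣿⠒⣿⠒⣿⠀⠀⠀
⠿⠀⠀⠒⠂⠒⠂⣿⠀⠀⠀
⠿⠀⠀⠀⠀⠀⠀⠀⠀⠀⠀
⠿⠀⠀⠀⠀⠀⠀⠀⠀⠀⠀
⠿⠀⠀⠀⠀⠀⠀⠀⠀⠀⠀

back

⠿⠿⣿⠒⠂⠂⠒⠂⠀⠀⠀
⠿⠂⠒⣿⠒⠴⠒⣿⠀⠀⠀
⠿⠂⣿⠿⠂⠒⣿⠒⠀⠀⠀
⠿⣿⠴⠿⠴⠒⠴⠂⠀⠀⠀
⠿⠀⠂⠂⠂⠒⣿⠒⠀⠀⠀
⠿⠀⠀⣿⠒⣾⠒⣿⠀⠀⠀
⠿⠀⠀⠒⠂⠒⠂⣿⠀⠀⠀
⠿⠀⠀⠴⠒⠂⠒⠒⠀⠀⠀
⠿⠀⠀⠀⠀⠀⠀⠀⠀⠀⠀
⠿⠀⠀⠀⠀⠀⠀⠀⠀⠀⠀
⠿⠀⠀⠀⠀⠀⠀⠀⠀⠀⠀

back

⠿⠂⠒⣿⠒⠴⠒⣿⠀⠀⠀
⠿⠂⣿⠿⠂⠒⣿⠒⠀⠀⠀
⠿⣿⠴⠿⠴⠒⠴⠂⠀⠀⠀
⠿⠀⠂⠂⠂⠒⣿⠒⠀⠀⠀
⠿⠀⠀⣿⠒⣿⠒⣿⠀⠀⠀
⠿⠀⠀⠒⠂⣾⠂⣿⠀⠀⠀
⠿⠀⠀⠴⠒⠂⠒⠒⠀⠀⠀
⠿⠀⠀⠒⣿⠒⠂⠒⠀⠀⠀
⠿⠀⠀⠀⠀⠀⠀⠀⠀⠀⠀
⠿⠀⠀⠀⠀⠀⠀⠀⠀⠀⠀
⠿⠀⠀⠀⠀⠀⠀⠀⠀⠀⠀

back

⠿⠂⣿⠿⠂⠒⣿⠒⠀⠀⠀
⠿⣿⠴⠿⠴⠒⠴⠂⠀⠀⠀
⠿⠀⠂⠂⠂⠒⣿⠒⠀⠀⠀
⠿⠀⠀⣿⠒⣿⠒⣿⠀⠀⠀
⠿⠀⠀⠒⠂⠒⠂⣿⠀⠀⠀
⠿⠀⠀⠴⠒⣾⠒⠒⠀⠀⠀
⠿⠀⠀⠒⣿⠒⠂⠒⠀⠀⠀
⠿⠀⠀⠴⠒⣿⠒⠒⠀⠀⠀
⠿⠀⠀⠀⠀⠀⠀⠀⠀⠀⠀
⠿⠀⠀⠀⠀⠀⠀⠀⠀⠀⠀
⠿⠀⠀⠀⠀⠀⠀⠀⠀⠀⠀

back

⠿⣿⠴⠿⠴⠒⠴⠂⠀⠀⠀
⠿⠀⠂⠂⠂⠒⣿⠒⠀⠀⠀
⠿⠀⠀⣿⠒⣿⠒⣿⠀⠀⠀
⠿⠀⠀⠒⠂⠒⠂⣿⠀⠀⠀
⠿⠀⠀⠴⠒⠂⠒⠒⠀⠀⠀
⠿⠀⠀⠒⣿⣾⠂⠒⠀⠀⠀
⠿⠀⠀⠴⠒⣿⠒⠒⠀⠀⠀
⠿⠀⠀⠂⣿⣿⠒⠿⠀⠀⠀
⠿⠀⠀⠀⠀⠀⠀⠀⠀⠀⠀
⠿⠀⠀⠀⠀⠀⠀⠀⠀⠀⠀
⠿⠀⠀⠀⠀⠀⠀⠀⠀⠀⠀

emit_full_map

⠒⠴⠂⠒⠿⠀⠀
⣿⠂⠒⣿⠒⠀⠀
⠒⣿⠒⠴⠴⠀⠀
⠴⠿⠂⠒⠿⠒⠀
⠿⣿⠒⠂⠂⠒⠂
⠂⠒⣿⠒⠴⠒⣿
⠂⣿⠿⠂⠒⣿⠒
⣿⠴⠿⠴⠒⠴⠂
⠀⠂⠂⠂⠒⣿⠒
⠀⠀⣿⠒⣿⠒⣿
⠀⠀⠒⠂⠒⠂⣿
⠀⠀⠴⠒⠂⠒⠒
⠀⠀⠒⣿⣾⠂⠒
⠀⠀⠴⠒⣿⠒⠒
⠀⠀⠂⣿⣿⠒⠿

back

⠿⠀⠂⠂⠂⠒⣿⠒⠀⠀⠀
⠿⠀⠀⣿⠒⣿⠒⣿⠀⠀⠀
⠿⠀⠀⠒⠂⠒⠂⣿⠀⠀⠀
⠿⠀⠀⠴⠒⠂⠒⠒⠀⠀⠀
⠿⠀⠀⠒⣿⠒⠂⠒⠀⠀⠀
⠿⠀⠀⠴⠒⣾⠒⠒⠀⠀⠀
⠿⠀⠀⠂⣿⣿⠒⠿⠀⠀⠀
⠿⠀⠀⠴⣿⣿⠂⠂⠀⠀⠀
⠿⠀⠀⠀⠀⠀⠀⠀⠀⠀⠀
⠿⠀⠀⠀⠀⠀⠀⠀⠀⠀⠀
⠿⠀⠀⠀⠀⠀⠀⠀⠀⠀⠀

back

⠿⠀⠀⣿⠒⣿⠒⣿⠀⠀⠀
⠿⠀⠀⠒⠂⠒⠂⣿⠀⠀⠀
⠿⠀⠀⠴⠒⠂⠒⠒⠀⠀⠀
⠿⠀⠀⠒⣿⠒⠂⠒⠀⠀⠀
⠿⠀⠀⠴⠒⣿⠒⠒⠀⠀⠀
⠿⠀⠀⠂⣿⣾⠒⠿⠀⠀⠀
⠿⠀⠀⠴⣿⣿⠂⠂⠀⠀⠀
⠿⠀⠀⠴⠒⣿⠒⠂⠀⠀⠀
⠿⠀⠀⠀⠀⠀⠀⠀⠀⠀⠀
⠿⠀⠀⠀⠀⠀⠀⠀⠀⠀⠀
⠿⠀⠀⠀⠀⠀⠀⠀⠀⠀⠀

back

⠿⠀⠀⠒⠂⠒⠂⣿⠀⠀⠀
⠿⠀⠀⠴⠒⠂⠒⠒⠀⠀⠀
⠿⠀⠀⠒⣿⠒⠂⠒⠀⠀⠀
⠿⠀⠀⠴⠒⣿⠒⠒⠀⠀⠀
⠿⠀⠀⠂⣿⣿⠒⠿⠀⠀⠀
⠿⠀⠀⠴⣿⣾⠂⠂⠀⠀⠀
⠿⠀⠀⠴⠒⣿⠒⠂⠀⠀⠀
⠿⠀⠀⠂⠒⠿⠿⠒⠀⠀⠀
⠿⠀⠀⠀⠀⠀⠀⠀⠀⠀⠀
⠿⠀⠀⠀⠀⠀⠀⠀⠀⠀⠀
⠿⠀⠀⠀⠀⠀⠀⠀⠀⠀⠀

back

⠿⠀⠀⠴⠒⠂⠒⠒⠀⠀⠀
⠿⠀⠀⠒⣿⠒⠂⠒⠀⠀⠀
⠿⠀⠀⠴⠒⣿⠒⠒⠀⠀⠀
⠿⠀⠀⠂⣿⣿⠒⠿⠀⠀⠀
⠿⠀⠀⠴⣿⣿⠂⠂⠀⠀⠀
⠿⠀⠀⠴⠒⣾⠒⠂⠀⠀⠀
⠿⠀⠀⠂⠒⠿⠿⠒⠀⠀⠀
⠿⠀⠀⠂⠂⠒⠿⠴⠀⠀⠀
⠿⠀⠀⠀⠀⠀⠀⠀⠀⠀⠀
⠿⠀⠀⠀⠀⠀⠀⠀⠀⠀⠀
⠿⠀⠀⠀⠀⠀⠀⠀⠀⠀⠀

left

⠿⠿⠀⠀⠴⠒⠂⠒⠒⠀⠀
⠿⠿⠀⠀⠒⣿⠒⠂⠒⠀⠀
⠿⠿⠀⠀⠴⠒⣿⠒⠒⠀⠀
⠿⠿⠀⠿⠂⣿⣿⠒⠿⠀⠀
⠿⠿⠀⠂⠴⣿⣿⠂⠂⠀⠀
⠿⠿⠀⣿⠴⣾⣿⠒⠂⠀⠀
⠿⠿⠀⣿⠂⠒⠿⠿⠒⠀⠀
⠿⠿⠀⠂⠂⠂⠒⠿⠴⠀⠀
⠿⠿⠀⠀⠀⠀⠀⠀⠀⠀⠀
⠿⠿⠀⠀⠀⠀⠀⠀⠀⠀⠀
⠿⠿⠀⠀⠀⠀⠀⠀⠀⠀⠀

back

⠿⠿⠀⠀⠒⣿⠒⠂⠒⠀⠀
⠿⠿⠀⠀⠴⠒⣿⠒⠒⠀⠀
⠿⠿⠀⠿⠂⣿⣿⠒⠿⠀⠀
⠿⠿⠀⠂⠴⣿⣿⠂⠂⠀⠀
⠿⠿⠀⣿⠴⠒⣿⠒⠂⠀⠀
⠿⠿⠀⣿⠂⣾⠿⠿⠒⠀⠀
⠿⠿⠀⠂⠂⠂⠒⠿⠴⠀⠀
⠿⠿⠀⠴⣿⣿⠴⠒⠀⠀⠀
⠿⠿⠀⠀⠀⠀⠀⠀⠀⠀⠀
⠿⠿⠀⠀⠀⠀⠀⠀⠀⠀⠀
⠿⠿⠀⠀⠀⠀⠀⠀⠀⠀⠀

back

⠿⠿⠀⠀⠴⠒⣿⠒⠒⠀⠀
⠿⠿⠀⠿⠂⣿⣿⠒⠿⠀⠀
⠿⠿⠀⠂⠴⣿⣿⠂⠂⠀⠀
⠿⠿⠀⣿⠴⠒⣿⠒⠂⠀⠀
⠿⠿⠀⣿⠂⠒⠿⠿⠒⠀⠀
⠿⠿⠀⠂⠂⣾⠒⠿⠴⠀⠀
⠿⠿⠀⠴⣿⣿⠴⠒⠀⠀⠀
⠿⠿⠀⠴⠂⠒⠂⠒⠀⠀⠀
⠿⠿⠀⠀⠀⠀⠀⠀⠀⠀⠀
⠿⠿⠀⠀⠀⠀⠀⠀⠀⠀⠀
⠿⠿⠀⠀⠀⠀⠀⠀⠀⠀⠀

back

⠿⠿⠀⠿⠂⣿⣿⠒⠿⠀⠀
⠿⠿⠀⠂⠴⣿⣿⠂⠂⠀⠀
⠿⠿⠀⣿⠴⠒⣿⠒⠂⠀⠀
⠿⠿⠀⣿⠂⠒⠿⠿⠒⠀⠀
⠿⠿⠀⠂⠂⠂⠒⠿⠴⠀⠀
⠿⠿⠀⠴⣿⣾⠴⠒⠀⠀⠀
⠿⠿⠀⠴⠂⠒⠂⠒⠀⠀⠀
⠿⠿⠀⠒⣿⣿⠒⣿⠀⠀⠀
⠿⠿⠀⠀⠀⠀⠀⠀⠀⠀⠀
⠿⠿⠀⠀⠀⠀⠀⠀⠀⠀⠀
⠿⠿⠀⠀⠀⠀⠀⠀⠀⠀⠀

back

⠿⠿⠀⠂⠴⣿⣿⠂⠂⠀⠀
⠿⠿⠀⣿⠴⠒⣿⠒⠂⠀⠀
⠿⠿⠀⣿⠂⠒⠿⠿⠒⠀⠀
⠿⠿⠀⠂⠂⠂⠒⠿⠴⠀⠀
⠿⠿⠀⠴⣿⣿⠴⠒⠀⠀⠀
⠿⠿⠀⠴⠂⣾⠂⠒⠀⠀⠀
⠿⠿⠀⠒⣿⣿⠒⣿⠀⠀⠀
⠿⠿⠀⠿⣿⠒⠂⠒⠀⠀⠀
⠿⠿⠀⠀⠀⠀⠀⠀⠀⠀⠀
⠿⠿⠀⠀⠀⠀⠀⠀⠀⠀⠀
⠿⠿⠀⠀⠀⠀⠀⠀⠀⠀⠀

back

⠿⠿⠀⣿⠴⠒⣿⠒⠂⠀⠀
⠿⠿⠀⣿⠂⠒⠿⠿⠒⠀⠀
⠿⠿⠀⠂⠂⠂⠒⠿⠴⠀⠀
⠿⠿⠀⠴⣿⣿⠴⠒⠀⠀⠀
⠿⠿⠀⠴⠂⠒⠂⠒⠀⠀⠀
⠿⠿⠀⠒⣿⣾⠒⣿⠀⠀⠀
⠿⠿⠀⠿⣿⠒⠂⠒⠀⠀⠀
⠿⠿⠀⠒⣿⠒⠂⠿⠀⠀⠀
⠿⠿⠀⠀⠀⠀⠀⠀⠀⠀⠀
⠿⠿⠀⠀⠀⠀⠀⠀⠀⠀⠀
⠿⠿⠀⠀⠀⠀⠀⠀⠀⠀⠀

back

⠿⠿⠀⣿⠂⠒⠿⠿⠒⠀⠀
⠿⠿⠀⠂⠂⠂⠒⠿⠴⠀⠀
⠿⠿⠀⠴⣿⣿⠴⠒⠀⠀⠀
⠿⠿⠀⠴⠂⠒⠂⠒⠀⠀⠀
⠿⠿⠀⠒⣿⣿⠒⣿⠀⠀⠀
⠿⠿⠀⠿⣿⣾⠂⠒⠀⠀⠀
⠿⠿⠀⠒⣿⠒⠂⠿⠀⠀⠀
⠿⠿⠀⠒⠒⣿⠒⠂⠀⠀⠀
⠿⠿⠀⠀⠀⠀⠀⠀⠀⠀⠀
⠿⠿⠀⠀⠀⠀⠀⠀⠀⠀⠀
⠿⠿⠀⠀⠀⠀⠀⠀⠀⠀⠀

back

⠿⠿⠀⠂⠂⠂⠒⠿⠴⠀⠀
⠿⠿⠀⠴⣿⣿⠴⠒⠀⠀⠀
⠿⠿⠀⠴⠂⠒⠂⠒⠀⠀⠀
⠿⠿⠀⠒⣿⣿⠒⣿⠀⠀⠀
⠿⠿⠀⠿⣿⠒⠂⠒⠀⠀⠀
⠿⠿⠀⠒⣿⣾⠂⠿⠀⠀⠀
⠿⠿⠀⠒⠒⣿⠒⠂⠀⠀⠀
⠿⠿⠀⣿⠒⠒⠒⠴⠀⠀⠀
⠿⠿⠀⠀⠀⠀⠀⠀⠀⠀⠀
⠿⠿⠀⠀⠀⠀⠀⠀⠀⠀⠀
⠿⠿⠀⠀⠀⠀⠀⠀⠀⠀⠀

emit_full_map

⠒⠴⠂⠒⠿⠀⠀
⣿⠂⠒⣿⠒⠀⠀
⠒⣿⠒⠴⠴⠀⠀
⠴⠿⠂⠒⠿⠒⠀
⠿⣿⠒⠂⠂⠒⠂
⠂⠒⣿⠒⠴⠒⣿
⠂⣿⠿⠂⠒⣿⠒
⣿⠴⠿⠴⠒⠴⠂
⠀⠂⠂⠂⠒⣿⠒
⠀⠀⣿⠒⣿⠒⣿
⠀⠀⠒⠂⠒⠂⣿
⠀⠀⠴⠒⠂⠒⠒
⠀⠀⠒⣿⠒⠂⠒
⠀⠀⠴⠒⣿⠒⠒
⠀⠿⠂⣿⣿⠒⠿
⠀⠂⠴⣿⣿⠂⠂
⠀⣿⠴⠒⣿⠒⠂
⠀⣿⠂⠒⠿⠿⠒
⠀⠂⠂⠂⠒⠿⠴
⠀⠴⣿⣿⠴⠒⠀
⠀⠴⠂⠒⠂⠒⠀
⠀⠒⣿⣿⠒⣿⠀
⠀⠿⣿⠒⠂⠒⠀
⠀⠒⣿⣾⠂⠿⠀
⠀⠒⠒⣿⠒⠂⠀
⠀⣿⠒⠒⠒⠴⠀

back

⠿⠿⠀⠴⣿⣿⠴⠒⠀⠀⠀
⠿⠿⠀⠴⠂⠒⠂⠒⠀⠀⠀
⠿⠿⠀⠒⣿⣿⠒⣿⠀⠀⠀
⠿⠿⠀⠿⣿⠒⠂⠒⠀⠀⠀
⠿⠿⠀⠒⣿⠒⠂⠿⠀⠀⠀
⠿⠿⠀⠒⠒⣾⠒⠂⠀⠀⠀
⠿⠿⠀⣿⠒⠒⠒⠴⠀⠀⠀
⠿⠿⠀⠂⠒⠂⠒⠒⠀⠀⠀
⠿⠿⠀⠀⠀⠀⠀⠀⠀⠀⠀
⠿⠿⠀⠀⠀⠀⠀⠀⠀⠀⠀
⠿⠿⠀⠀⠀⠀⠀⠀⠀⠀⠀

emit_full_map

⠒⠴⠂⠒⠿⠀⠀
⣿⠂⠒⣿⠒⠀⠀
⠒⣿⠒⠴⠴⠀⠀
⠴⠿⠂⠒⠿⠒⠀
⠿⣿⠒⠂⠂⠒⠂
⠂⠒⣿⠒⠴⠒⣿
⠂⣿⠿⠂⠒⣿⠒
⣿⠴⠿⠴⠒⠴⠂
⠀⠂⠂⠂⠒⣿⠒
⠀⠀⣿⠒⣿⠒⣿
⠀⠀⠒⠂⠒⠂⣿
⠀⠀⠴⠒⠂⠒⠒
⠀⠀⠒⣿⠒⠂⠒
⠀⠀⠴⠒⣿⠒⠒
⠀⠿⠂⣿⣿⠒⠿
⠀⠂⠴⣿⣿⠂⠂
⠀⣿⠴⠒⣿⠒⠂
⠀⣿⠂⠒⠿⠿⠒
⠀⠂⠂⠂⠒⠿⠴
⠀⠴⣿⣿⠴⠒⠀
⠀⠴⠂⠒⠂⠒⠀
⠀⠒⣿⣿⠒⣿⠀
⠀⠿⣿⠒⠂⠒⠀
⠀⠒⣿⠒⠂⠿⠀
⠀⠒⠒⣾⠒⠂⠀
⠀⣿⠒⠒⠒⠴⠀
⠀⠂⠒⠂⠒⠒⠀


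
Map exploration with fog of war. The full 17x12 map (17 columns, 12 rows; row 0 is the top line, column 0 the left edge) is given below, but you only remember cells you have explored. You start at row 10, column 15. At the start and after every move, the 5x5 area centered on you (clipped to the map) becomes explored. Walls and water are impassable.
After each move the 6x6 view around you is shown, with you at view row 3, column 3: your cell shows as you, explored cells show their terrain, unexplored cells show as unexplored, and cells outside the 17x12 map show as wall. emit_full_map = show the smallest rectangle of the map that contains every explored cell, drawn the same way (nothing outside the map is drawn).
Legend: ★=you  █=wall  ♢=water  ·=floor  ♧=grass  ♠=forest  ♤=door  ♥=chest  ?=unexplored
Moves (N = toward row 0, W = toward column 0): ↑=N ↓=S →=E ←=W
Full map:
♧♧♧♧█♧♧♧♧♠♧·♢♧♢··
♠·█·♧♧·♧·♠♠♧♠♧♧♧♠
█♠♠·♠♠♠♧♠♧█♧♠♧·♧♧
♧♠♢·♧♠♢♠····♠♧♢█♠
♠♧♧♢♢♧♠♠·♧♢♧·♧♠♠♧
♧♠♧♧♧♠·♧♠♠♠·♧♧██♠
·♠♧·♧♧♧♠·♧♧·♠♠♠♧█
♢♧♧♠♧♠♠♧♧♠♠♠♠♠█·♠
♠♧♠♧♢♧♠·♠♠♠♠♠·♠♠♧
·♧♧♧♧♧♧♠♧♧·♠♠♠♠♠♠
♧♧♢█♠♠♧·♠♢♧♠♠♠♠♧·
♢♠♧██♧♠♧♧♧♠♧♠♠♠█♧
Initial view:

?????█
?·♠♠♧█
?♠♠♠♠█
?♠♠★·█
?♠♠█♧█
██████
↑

?????█
?♠█·♠█
?·♠♠♧█
?♠♠★♠█
?♠♠♧·█
?♠♠█♧█

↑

?????█
?♠♠♧██
?♠█·♠█
?·♠★♧█
?♠♠♠♠█
?♠♠♧·█

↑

?????█
?♧██♠█
?♠♠♧██
?♠█★♠█
?·♠♠♧█
?♠♠♠♠█

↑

?????█
?♧♠♠♧█
?♧██♠█
?♠♠★██
?♠█·♠█
?·♠♠♧█

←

??????
?·♧♠♠♧
?♧♧██♠
?♠♠★♧█
?♠♠█·♠
?♠·♠♠♧

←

??????
?♧·♧♠♠
?·♧♧██
?·♠★♠♧
?♠♠♠█·
?♠♠·♠♠

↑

??????
?·♠♧♢█
?♧·♧♠♠
?·♧★██
?·♠♠♠♧
?♠♠♠█·

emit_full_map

·♠♧♢█?
♧·♧♠♠♧
·♧★██♠
·♠♠♠♧█
♠♠♠█·♠
♠♠·♠♠♧
??♠♠♠♠
??♠♠♧·
??♠♠█♧

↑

??????
?♧♠♧·♧
?·♠♧♢█
?♧·★♠♠
?·♧♧██
?·♠♠♠♧

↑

??????
?♧♠♧♧♧
?♧♠♧·♧
?·♠★♢█
?♧·♧♠♠
?·♧♧██

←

??????
?♠♧♠♧♧
?█♧♠♧·
?··★♧♢
?♢♧·♧♠
?♠·♧♧█

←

??????
?♠♠♧♠♧
?♧█♧♠♧
?··★♠♧
?♧♢♧·♧
?♠♠·♧♧

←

??????
?·♠♠♧♠
?♠♧█♧♠
?··★·♠
?·♧♢♧·
?♠♠♠·♧

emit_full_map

·♠♠♧♠♧♧♧?
♠♧█♧♠♧·♧?
··★·♠♧♢█?
·♧♢♧·♧♠♠♧
♠♠♠·♧♧██♠
???·♠♠♠♧█
???♠♠♠█·♠
???♠♠·♠♠♧
?????♠♠♠♠
?????♠♠♧·
?????♠♠█♧

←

??????
?♧·♠♠♧
?♧♠♧█♧
?♠·★··
?♠·♧♢♧
?♧♠♠♠·

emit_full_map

♧·♠♠♧♠♧♧♧?
♧♠♧█♧♠♧·♧?
♠·★··♠♧♢█?
♠·♧♢♧·♧♠♠♧
♧♠♠♠·♧♧██♠
????·♠♠♠♧█
????♠♠♠█·♠
????♠♠·♠♠♧
??????♠♠♠♠
??????♠♠♧·
??????♠♠█♧
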